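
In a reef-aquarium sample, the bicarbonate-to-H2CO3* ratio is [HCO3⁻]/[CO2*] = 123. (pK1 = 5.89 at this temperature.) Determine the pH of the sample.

From K1 = [H⁺][HCO3⁻]/[CO2*]:  pH = pK1 + log₁₀([HCO3⁻]/[CO2*])
log₁₀(123) = +2.090
pH = 5.89 + (+2.090) = 7.98

pH = 7.98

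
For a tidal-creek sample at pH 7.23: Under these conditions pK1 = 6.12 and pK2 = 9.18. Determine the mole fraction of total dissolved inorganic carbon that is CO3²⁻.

α₂ = 0.0103

α₂ = 1 / (1 + [H⁺]/K2 + [H⁺]²/(K1K2)) = 1 / (1 + 10^+1.95 + 10^+0.84)
   = 1 / (1 + 89.125 + 6.9183) = 1/97.043 = 0.01030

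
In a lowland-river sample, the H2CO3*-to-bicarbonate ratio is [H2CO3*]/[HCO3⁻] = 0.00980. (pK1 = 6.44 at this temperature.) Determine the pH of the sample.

From K1 = [H⁺][HCO3⁻]/[H2CO3*]:  pH = pK1 − log₁₀([H2CO3*]/[HCO3⁻])
log₁₀(0.00980) = -2.009
pH = 6.44 − (-2.009) = 8.45

pH = 8.45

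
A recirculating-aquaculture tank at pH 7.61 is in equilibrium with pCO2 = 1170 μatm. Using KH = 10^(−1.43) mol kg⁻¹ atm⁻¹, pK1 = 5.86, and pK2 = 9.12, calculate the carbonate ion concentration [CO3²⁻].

[CO3²⁻] = 0.0755 mmol/kg

[CO2*] = KH · pCO2 = 10^(−1.43) × 1170×10^-6 = 4.347×10^-5 mol/kg
α₀ = 1/(1 + K1/[H⁺] + K1K2/[H⁺]²) = 1/(1 + 10^+1.75 + 10^+0.24) = 0.01696
DIC = [CO2*]/α₀ = 4.347×10^-5 / 0.01696 = 2.563 mmol/kg
[CO3²⁻] = α₂·DIC; α₂ = 0.02947, so [CO3²⁻] = 0.02947 × 2.563 = 0.0755 mmol/kg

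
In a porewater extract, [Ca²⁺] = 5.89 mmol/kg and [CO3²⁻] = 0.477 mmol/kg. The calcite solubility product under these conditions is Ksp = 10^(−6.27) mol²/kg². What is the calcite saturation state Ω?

Ksp = 10^(−6.27) = 5.370×10^-7
Ω = [Ca²⁺][CO3²⁻]/Ksp = (5.89×10^-3)(0.477×10^-3) / 5.370×10^-7 = 5.23

Ω = 5.23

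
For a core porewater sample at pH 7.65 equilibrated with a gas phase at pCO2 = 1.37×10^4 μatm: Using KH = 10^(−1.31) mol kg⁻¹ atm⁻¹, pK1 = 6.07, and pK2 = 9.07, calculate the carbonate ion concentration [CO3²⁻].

[CO2*] = KH · pCO2 = 10^(−1.31) × 1.37×10^4×10^-6 = 6.710×10^-4 mol/kg
α₀ = 1/(1 + K1/[H⁺] + K1K2/[H⁺]²) = 1/(1 + 10^+1.58 + 10^+0.16) = 0.02471
DIC = [CO2*]/α₀ = 6.710×10^-4 / 0.02471 = 27.15 mmol/kg
[CO3²⁻] = α₂·DIC; α₂ = 0.03572, so [CO3²⁻] = 0.03572 × 27.15 = 0.970 mmol/kg

[CO3²⁻] = 0.970 mmol/kg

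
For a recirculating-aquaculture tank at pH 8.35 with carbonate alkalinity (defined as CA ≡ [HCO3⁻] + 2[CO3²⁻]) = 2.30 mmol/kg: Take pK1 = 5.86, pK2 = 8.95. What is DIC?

DIC = 1.92 mmol/kg

CA = [HCO3⁻] + 2[CO3²⁻] = (α₁ + 2α₂)·DIC
At pH 8.35: [H⁺]/K1 = 10^-2.49 = 0.0032359, K2/[H⁺] = 10^-0.60 = 0.25119
α₁ = 1/(1 + 0.0032359 + 0.25119) = 1/1.2544 = 0.7972; α₂ = α₁·K2/[H⁺] = 0.2002
α₁ + 2α₂ = 1.1977
DIC = CA / (α₁ + 2α₂) = 2.30 / 1.1977 = 1.92 mmol/kg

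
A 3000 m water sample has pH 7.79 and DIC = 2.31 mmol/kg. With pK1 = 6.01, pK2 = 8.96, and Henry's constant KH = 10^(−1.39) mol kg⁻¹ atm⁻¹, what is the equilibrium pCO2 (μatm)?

pCO2 = 868 μatm

α₀ = 1 / (1 + K1/[H⁺] + K1K2/[H⁺]²) = 1 / (1 + 10^+1.78 + 10^+0.61)
   = 1 / (1 + 60.256 + 4.0738) = 1/65.330 = 0.01531
[CO2*] = α₀ × DIC = 0.01531 × 2.31 = 0.03536 mmol/kg
pCO2 = [CO2*]/KH = 3.536×10^-5 / 4.074×10^-2 = 868 μatm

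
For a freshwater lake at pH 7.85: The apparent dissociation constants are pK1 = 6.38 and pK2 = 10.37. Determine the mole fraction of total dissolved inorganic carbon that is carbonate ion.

α₂ = 1 / (1 + [H⁺]/K2 + [H⁺]²/(K1K2)) = 1 / (1 + 10^+2.52 + 10^+1.05)
   = 1 / (1 + 331.13 + 11.220) = 1/343.35 = 0.002912

α₂ = 0.00291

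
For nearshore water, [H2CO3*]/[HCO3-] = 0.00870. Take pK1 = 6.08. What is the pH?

pH = 8.14

From K1 = [H⁺][HCO3-]/[H2CO3*]:  pH = pK1 − log₁₀([H2CO3*]/[HCO3-])
log₁₀(0.00870) = -2.060
pH = 6.08 − (-2.060) = 8.14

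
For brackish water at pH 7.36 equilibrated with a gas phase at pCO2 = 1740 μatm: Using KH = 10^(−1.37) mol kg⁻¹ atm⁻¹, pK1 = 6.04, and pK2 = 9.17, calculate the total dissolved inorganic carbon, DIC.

DIC = 1.65 mmol/kg

[CO2*] = KH · pCO2 = 10^(−1.37) × 1740×10^-6 = 7.422×10^-5 mol/kg
α₀ = 1/(1 + K1/[H⁺] + K1K2/[H⁺]²) = 1/(1 + 10^+1.32 + 10^-0.49) = 0.04501
DIC = [CO2*]/α₀ = 7.422×10^-5 / 0.04501 = 1.65 mmol/kg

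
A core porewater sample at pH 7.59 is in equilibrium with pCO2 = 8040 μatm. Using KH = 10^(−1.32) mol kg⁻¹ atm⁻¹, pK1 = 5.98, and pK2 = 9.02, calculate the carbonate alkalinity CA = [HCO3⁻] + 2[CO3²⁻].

[CO2*] = KH · pCO2 = 10^(−1.32) × 8040×10^-6 = 3.848×10^-4 mol/kg
α₀ = 1/(1 + K1/[H⁺] + K1K2/[H⁺]²) = 1/(1 + 10^+1.61 + 10^+0.18) = 0.02312
DIC = [CO2*]/α₀ = 3.848×10^-4 / 0.02312 = 16.64 mmol/kg
CA = (α₁ + 2α₂)·DIC = (0.9419 + 2×0.03499) × 16.64 = 16.8 mmol/kg

CA = 16.8 mmol/kg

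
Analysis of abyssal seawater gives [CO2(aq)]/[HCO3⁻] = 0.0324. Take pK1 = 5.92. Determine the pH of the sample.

From K1 = [H⁺][HCO3⁻]/[CO2(aq)]:  pH = pK1 − log₁₀([CO2(aq)]/[HCO3⁻])
log₁₀(0.0324) = -1.489
pH = 5.92 − (-1.489) = 7.41

pH = 7.41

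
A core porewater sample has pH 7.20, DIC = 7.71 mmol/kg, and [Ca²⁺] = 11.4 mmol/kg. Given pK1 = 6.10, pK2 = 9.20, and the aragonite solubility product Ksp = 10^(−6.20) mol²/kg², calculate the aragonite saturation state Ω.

α₂ = 1 / (1 + [H⁺]/K2 + [H⁺]²/(K1K2)) = 1 / (1 + 10^+2.00 + 10^+0.90)
   = 1 / (1 + 100.00 + 7.9433) = 1/108.94 = 0.009179
[CO3²⁻] = α₂ × DIC = 0.009179 × 7.71 = 0.07077 mmol/kg
Ksp = 10^(−6.20) = 6.310×10^-7
Ω = [Ca²⁺][CO3²⁻]/Ksp = (11.4×10^-3)(7.077×10^-5) / 6.310×10^-7 = 1.28

Ω = 1.28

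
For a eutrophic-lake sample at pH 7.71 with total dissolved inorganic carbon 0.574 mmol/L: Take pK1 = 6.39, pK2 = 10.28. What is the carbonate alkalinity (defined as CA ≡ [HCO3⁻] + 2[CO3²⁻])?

CA = 0.549 mmol/L

CA = [HCO3⁻] + 2[CO3²⁻] = (α₁ + 2α₂)·DIC
At pH 7.71: [H⁺]/K1 = 10^-1.32 = 0.047863, K2/[H⁺] = 10^-2.57 = 0.0026915
α₁ = 1/(1 + 0.047863 + 0.0026915) = 1/1.0506 = 0.9519; α₂ = α₁·K2/[H⁺] = 0.002562
α₁ + 2α₂ = 0.9570
CA = 0.9570 × 0.574 = 0.549 mmol/L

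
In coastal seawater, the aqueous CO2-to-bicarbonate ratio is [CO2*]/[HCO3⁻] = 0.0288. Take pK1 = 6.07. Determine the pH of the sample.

pH = 7.61

From K1 = [H⁺][HCO3⁻]/[CO2*]:  pH = pK1 − log₁₀([CO2*]/[HCO3⁻])
log₁₀(0.0288) = -1.541
pH = 6.07 − (-1.541) = 7.61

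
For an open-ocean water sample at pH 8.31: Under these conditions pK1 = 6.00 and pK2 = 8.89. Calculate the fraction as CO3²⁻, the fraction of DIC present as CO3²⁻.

α₂ = 0.207

α₂ = 1 / (1 + [H⁺]/K2 + [H⁺]²/(K1K2)) = 1 / (1 + 10^+0.58 + 10^-1.73)
   = 1 / (1 + 3.8019 + 0.018621) = 1/4.8205 = 0.2074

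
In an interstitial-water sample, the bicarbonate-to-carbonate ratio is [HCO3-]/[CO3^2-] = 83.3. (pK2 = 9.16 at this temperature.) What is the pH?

pH = 7.24

From K2 = [H⁺][CO3^2-]/[HCO3-]:  pH = pK2 − log₁₀([HCO3-]/[CO3^2-])
log₁₀(83.3) = +1.921
pH = 9.16 − (+1.921) = 7.24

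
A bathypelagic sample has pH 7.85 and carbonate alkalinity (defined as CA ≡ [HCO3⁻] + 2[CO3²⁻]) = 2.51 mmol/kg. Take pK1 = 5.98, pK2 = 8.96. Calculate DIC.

DIC = 2.37 mmol/kg

CA = [HCO3⁻] + 2[CO3²⁻] = (α₁ + 2α₂)·DIC
At pH 7.85: [H⁺]/K1 = 10^-1.87 = 0.013490, K2/[H⁺] = 10^-1.11 = 0.077625
α₁ = 1/(1 + 0.013490 + 0.077625) = 1/1.0911 = 0.9165; α₂ = α₁·K2/[H⁺] = 0.07114
α₁ + 2α₂ = 1.0588
DIC = CA / (α₁ + 2α₂) = 2.51 / 1.0588 = 2.37 mmol/kg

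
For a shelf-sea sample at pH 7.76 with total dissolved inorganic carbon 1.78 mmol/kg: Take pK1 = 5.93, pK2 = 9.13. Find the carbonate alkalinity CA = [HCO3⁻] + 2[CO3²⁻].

CA = [HCO3⁻] + 2[CO3²⁻] = (α₁ + 2α₂)·DIC
At pH 7.76: [H⁺]/K1 = 10^-1.83 = 0.014791, K2/[H⁺] = 10^-1.37 = 0.042658
α₁ = 1/(1 + 0.014791 + 0.042658) = 1/1.0574 = 0.9457; α₂ = α₁·K2/[H⁺] = 0.04034
α₁ + 2α₂ = 1.0264
CA = 1.0264 × 1.78 = 1.83 mmol/kg

CA = 1.83 mmol/kg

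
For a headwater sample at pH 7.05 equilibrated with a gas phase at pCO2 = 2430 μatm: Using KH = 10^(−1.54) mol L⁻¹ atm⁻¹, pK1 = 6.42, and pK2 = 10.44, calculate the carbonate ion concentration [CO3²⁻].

[CO2*] = KH · pCO2 = 10^(−1.54) × 2430×10^-6 = 7.008×10^-5 mol/L
α₀ = 1/(1 + K1/[H⁺] + K1K2/[H⁺]²) = 1/(1 + 10^+0.63 + 10^-2.76) = 0.1898
DIC = [CO2*]/α₀ = 7.008×10^-5 / 0.1898 = 0.3692 mmol/L
[CO3²⁻] = α₂·DIC; α₂ = 0.0003299, so [CO3²⁻] = 0.0003299 × 0.3692 = 0.000122 mmol/L = 0.122 μmol/L

[CO3²⁻] = 0.122 μmol/L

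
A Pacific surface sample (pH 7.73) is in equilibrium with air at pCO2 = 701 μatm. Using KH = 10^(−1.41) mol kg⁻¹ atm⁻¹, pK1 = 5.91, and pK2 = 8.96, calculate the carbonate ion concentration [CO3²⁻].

[CO2*] = KH · pCO2 = 10^(−1.41) × 701×10^-6 = 2.727×10^-5 mol/kg
α₀ = 1/(1 + K1/[H⁺] + K1K2/[H⁺]²) = 1/(1 + 10^+1.82 + 10^+0.59) = 0.01409
DIC = [CO2*]/α₀ = 2.727×10^-5 / 0.01409 = 1.935 mmol/kg
[CO3²⁻] = α₂·DIC; α₂ = 0.05483, so [CO3²⁻] = 0.05483 × 1.935 = 0.106 mmol/kg

[CO3²⁻] = 0.106 mmol/kg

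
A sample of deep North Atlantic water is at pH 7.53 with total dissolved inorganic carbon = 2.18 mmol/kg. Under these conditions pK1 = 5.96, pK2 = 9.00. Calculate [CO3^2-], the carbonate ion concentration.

α₂ = 1 / (1 + [H⁺]/K2 + [H⁺]²/(K1K2)) = 1 / (1 + 10^+1.47 + 10^-0.10)
   = 1 / (1 + 29.512 + 0.79433) = 1/31.306 = 0.03194
[CO3²⁻] = α₂ × DIC = 0.03194 × 2.18 = 0.0696 mmol/kg

[CO3²⁻] = 0.0696 mmol/kg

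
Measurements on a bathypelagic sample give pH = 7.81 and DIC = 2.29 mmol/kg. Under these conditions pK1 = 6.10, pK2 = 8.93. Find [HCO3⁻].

α₁ = 1 / (1 + [H⁺]/K1 + K2/[H⁺]) = 1 / (1 + 10^-1.71 + 10^-1.12)
   = 1 / (1 + 0.019498 + 0.075858) = 1/1.0954 = 0.9129
[HCO3⁻] = α₁ × DIC = 0.9129 × 2.29 = 2.09 mmol/kg

[HCO3⁻] = 2.09 mmol/kg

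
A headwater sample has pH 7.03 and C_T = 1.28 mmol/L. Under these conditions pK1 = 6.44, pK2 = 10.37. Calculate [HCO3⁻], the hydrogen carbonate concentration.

[HCO3⁻] = 1.02 mmol/L

α₁ = 1 / (1 + [H⁺]/K1 + K2/[H⁺]) = 1 / (1 + 10^-0.59 + 10^-3.34)
   = 1 / (1 + 0.25704 + 0.00045709) = 1/1.2575 = 0.7952
[HCO3⁻] = α₁ × DIC = 0.7952 × 1.28 = 1.02 mmol/L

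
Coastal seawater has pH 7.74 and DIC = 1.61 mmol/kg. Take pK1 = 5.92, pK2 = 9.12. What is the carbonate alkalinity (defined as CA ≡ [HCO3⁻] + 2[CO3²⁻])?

CA = [HCO3⁻] + 2[CO3²⁻] = (α₁ + 2α₂)·DIC
At pH 7.74: [H⁺]/K1 = 10^-1.82 = 0.015136, K2/[H⁺] = 10^-1.38 = 0.041687
α₁ = 1/(1 + 0.015136 + 0.041687) = 1/1.0568 = 0.9462; α₂ = α₁·K2/[H⁺] = 0.03945
α₁ + 2α₂ = 1.0251
CA = 1.0251 × 1.61 = 1.65 mmol/kg

CA = 1.65 mmol/kg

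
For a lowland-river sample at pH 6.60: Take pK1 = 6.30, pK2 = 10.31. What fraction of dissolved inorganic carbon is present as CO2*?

α₀ = 0.334

α₀ = 1 / (1 + K1/[H⁺] + K1K2/[H⁺]²) = 1 / (1 + 10^+0.30 + 10^-3.41)
   = 1 / (1 + 1.9953 + 0.00038905) = 1/2.9957 = 0.3338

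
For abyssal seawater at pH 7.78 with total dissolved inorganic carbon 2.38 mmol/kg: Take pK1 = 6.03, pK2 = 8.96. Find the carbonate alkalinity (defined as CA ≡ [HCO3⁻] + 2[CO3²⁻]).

CA = [HCO3⁻] + 2[CO3²⁻] = (α₁ + 2α₂)·DIC
At pH 7.78: [H⁺]/K1 = 10^-1.75 = 0.017783, K2/[H⁺] = 10^-1.18 = 0.066069
α₁ = 1/(1 + 0.017783 + 0.066069) = 1/1.0839 = 0.9226; α₂ = α₁·K2/[H⁺] = 0.06096
α₁ + 2α₂ = 1.0446
CA = 1.0446 × 2.38 = 2.49 mmol/kg

CA = 2.49 mmol/kg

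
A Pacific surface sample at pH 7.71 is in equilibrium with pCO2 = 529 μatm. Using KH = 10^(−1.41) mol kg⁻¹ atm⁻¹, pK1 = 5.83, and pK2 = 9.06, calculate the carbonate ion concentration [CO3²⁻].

[CO3²⁻] = 0.0697 mmol/kg

[CO2*] = KH · pCO2 = 10^(−1.41) × 529×10^-6 = 2.058×10^-5 mol/kg
α₀ = 1/(1 + K1/[H⁺] + K1K2/[H⁺]²) = 1/(1 + 10^+1.88 + 10^+0.53) = 0.01246
DIC = [CO2*]/α₀ = 2.058×10^-5 / 0.01246 = 1.652 mmol/kg
[CO3²⁻] = α₂·DIC; α₂ = 0.04223, so [CO3²⁻] = 0.04223 × 1.652 = 0.0697 mmol/kg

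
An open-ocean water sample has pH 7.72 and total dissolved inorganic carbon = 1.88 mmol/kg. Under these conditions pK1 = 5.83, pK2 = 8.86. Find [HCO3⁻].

[HCO3⁻] = 1.73 mmol/kg

α₁ = 1 / (1 + [H⁺]/K1 + K2/[H⁺]) = 1 / (1 + 10^-1.89 + 10^-1.14)
   = 1 / (1 + 0.012882 + 0.072444) = 1/1.0853 = 0.9214
[HCO3⁻] = α₁ × DIC = 0.9214 × 1.88 = 1.73 mmol/kg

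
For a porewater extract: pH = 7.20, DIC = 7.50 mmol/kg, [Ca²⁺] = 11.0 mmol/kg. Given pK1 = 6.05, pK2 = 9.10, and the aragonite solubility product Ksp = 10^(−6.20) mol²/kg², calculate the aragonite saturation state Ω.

α₂ = 1 / (1 + [H⁺]/K2 + [H⁺]²/(K1K2)) = 1 / (1 + 10^+1.90 + 10^+0.75)
   = 1 / (1 + 79.433 + 5.6234) = 1/86.056 = 0.01162
[CO3²⁻] = α₂ × DIC = 0.01162 × 7.50 = 0.08715 mmol/kg
Ksp = 10^(−6.20) = 6.310×10^-7
Ω = [Ca²⁺][CO3²⁻]/Ksp = (11.0×10^-3)(8.715×10^-5) / 6.310×10^-7 = 1.52

Ω = 1.52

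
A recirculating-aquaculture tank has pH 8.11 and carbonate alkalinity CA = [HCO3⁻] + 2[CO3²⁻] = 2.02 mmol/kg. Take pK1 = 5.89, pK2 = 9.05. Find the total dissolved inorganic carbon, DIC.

DIC = 1.84 mmol/kg

CA = [HCO3⁻] + 2[CO3²⁻] = (α₁ + 2α₂)·DIC
At pH 8.11: [H⁺]/K1 = 10^-2.22 = 0.0060256, K2/[H⁺] = 10^-0.94 = 0.11482
α₁ = 1/(1 + 0.0060256 + 0.11482) = 1/1.1208 = 0.8922; α₂ = α₁·K2/[H⁺] = 0.1024
α₁ + 2α₂ = 1.0971
DIC = CA / (α₁ + 2α₂) = 2.02 / 1.0971 = 1.84 mmol/kg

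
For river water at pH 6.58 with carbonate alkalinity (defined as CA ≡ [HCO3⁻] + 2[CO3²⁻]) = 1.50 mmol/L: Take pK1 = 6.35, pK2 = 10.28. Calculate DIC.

DIC = 2.38 mmol/L

CA = [HCO3⁻] + 2[CO3²⁻] = (α₁ + 2α₂)·DIC
At pH 6.58: [H⁺]/K1 = 10^-0.23 = 0.58884, K2/[H⁺] = 10^-3.70 = 0.00019953
α₁ = 1/(1 + 0.58884 + 0.00019953) = 1/1.5890 = 0.6293; α₂ = α₁·K2/[H⁺] = 0.0001256
α₁ + 2α₂ = 0.6296
DIC = CA / (α₁ + 2α₂) = 1.50 / 0.6296 = 2.38 mmol/L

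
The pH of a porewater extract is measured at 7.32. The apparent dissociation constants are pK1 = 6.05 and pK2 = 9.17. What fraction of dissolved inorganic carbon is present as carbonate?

α₂ = 1 / (1 + [H⁺]/K2 + [H⁺]²/(K1K2)) = 1 / (1 + 10^+1.85 + 10^+0.58)
   = 1 / (1 + 70.795 + 3.8019) = 1/75.596 = 0.01323

α₂ = 0.0132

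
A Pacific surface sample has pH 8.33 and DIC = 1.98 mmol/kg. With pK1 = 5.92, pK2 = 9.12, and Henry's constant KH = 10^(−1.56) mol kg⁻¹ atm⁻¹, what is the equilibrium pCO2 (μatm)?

pCO2 = 240 μatm

α₀ = 1 / (1 + K1/[H⁺] + K1K2/[H⁺]²) = 1 / (1 + 10^+2.41 + 10^+1.62)
   = 1 / (1 + 257.04 + 41.687) = 1/299.73 = 0.003336
[CO2*] = α₀ × DIC = 0.003336 × 1.98 = 0.006606 mmol/kg = 6.606 μmol/kg
pCO2 = [CO2*]/KH = 6.606×10^-6 / 2.754×10^-2 = 240 μatm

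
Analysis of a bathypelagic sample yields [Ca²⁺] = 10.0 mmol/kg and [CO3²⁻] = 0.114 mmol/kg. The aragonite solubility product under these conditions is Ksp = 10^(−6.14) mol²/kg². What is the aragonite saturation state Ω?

Ω = 1.57

Ksp = 10^(−6.14) = 7.244×10^-7
Ω = [Ca²⁺][CO3²⁻]/Ksp = (10.0×10^-3)(0.114×10^-3) / 7.244×10^-7 = 1.57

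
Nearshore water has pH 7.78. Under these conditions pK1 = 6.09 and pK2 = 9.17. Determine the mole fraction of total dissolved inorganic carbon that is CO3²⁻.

α₂ = 0.0384

α₂ = 1 / (1 + [H⁺]/K2 + [H⁺]²/(K1K2)) = 1 / (1 + 10^+1.39 + 10^-0.30)
   = 1 / (1 + 24.547 + 0.50119) = 1/26.048 = 0.03839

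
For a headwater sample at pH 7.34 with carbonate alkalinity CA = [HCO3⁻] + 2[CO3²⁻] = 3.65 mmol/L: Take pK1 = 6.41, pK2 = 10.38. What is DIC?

DIC = 4.07 mmol/L

CA = [HCO3⁻] + 2[CO3²⁻] = (α₁ + 2α₂)·DIC
At pH 7.34: [H⁺]/K1 = 10^-0.93 = 0.11749, K2/[H⁺] = 10^-3.04 = 0.00091201
α₁ = 1/(1 + 0.11749 + 0.00091201) = 1/1.1184 = 0.8941; α₂ = α₁·K2/[H⁺] = 0.0008155
α₁ + 2α₂ = 0.8958
DIC = CA / (α₁ + 2α₂) = 3.65 / 0.8958 = 4.07 mmol/L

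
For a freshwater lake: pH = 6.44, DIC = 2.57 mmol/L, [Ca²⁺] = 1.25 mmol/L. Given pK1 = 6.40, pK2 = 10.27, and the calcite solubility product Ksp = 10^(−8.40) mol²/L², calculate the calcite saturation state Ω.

α₂ = 1 / (1 + [H⁺]/K2 + [H⁺]²/(K1K2)) = 1 / (1 + 10^+3.83 + 10^+3.79)
   = 1 / (1 + 6760.8 + 6166.0) = 1/1.2928×10^4 = 7.735×10^-5
[CO3²⁻] = α₂ × DIC = 7.735×10^-5 × 2.57 = 0.0001988 mmol/L = 0.1988 μmol/L
Ksp = 10^(−8.40) = 3.981×10^-9
Ω = [Ca²⁺][CO3²⁻]/Ksp = (1.25×10^-3)(1.988×10^-7) / 3.981×10^-9 = 0.0624

Ω = 0.0624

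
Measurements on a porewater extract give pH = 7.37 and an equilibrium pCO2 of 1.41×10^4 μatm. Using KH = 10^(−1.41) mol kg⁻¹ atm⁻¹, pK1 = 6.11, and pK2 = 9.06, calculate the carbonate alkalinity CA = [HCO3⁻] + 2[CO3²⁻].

CA = 10.4 mmol/kg

[CO2*] = KH · pCO2 = 10^(−1.41) × 1.41×10^4×10^-6 = 5.486×10^-4 mol/kg
α₀ = 1/(1 + K1/[H⁺] + K1K2/[H⁺]²) = 1/(1 + 10^+1.26 + 10^-0.43) = 0.05110
DIC = [CO2*]/α₀ = 5.486×10^-4 / 0.05110 = 10.73 mmol/kg
CA = (α₁ + 2α₂)·DIC = (0.9299 + 2×0.01899) × 10.73 = 10.4 mmol/kg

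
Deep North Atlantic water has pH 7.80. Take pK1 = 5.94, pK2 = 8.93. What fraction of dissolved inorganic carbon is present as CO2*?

α₀ = 0.0127

α₀ = 1 / (1 + K1/[H⁺] + K1K2/[H⁺]²) = 1 / (1 + 10^+1.86 + 10^+0.73)
   = 1 / (1 + 72.444 + 5.3703) = 1/78.814 = 0.01269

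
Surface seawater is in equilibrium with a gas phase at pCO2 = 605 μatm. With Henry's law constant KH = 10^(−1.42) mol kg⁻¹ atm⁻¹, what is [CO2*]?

[CO2*] = 23.0 μmol/kg

KH = 10^(−1.42) = 3.802×10^-2 mol kg⁻¹ atm⁻¹
[CO2*] = KH · pCO2 = 3.802×10^-2 × 605×10^-6 atm = 2.30×10^-5 mol/kg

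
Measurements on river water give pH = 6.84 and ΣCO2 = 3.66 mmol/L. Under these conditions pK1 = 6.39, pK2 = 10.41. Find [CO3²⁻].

[CO3²⁻] = 0.727 μmol/L

α₂ = 1 / (1 + [H⁺]/K2 + [H⁺]²/(K1K2)) = 1 / (1 + 10^+3.57 + 10^+3.12)
   = 1 / (1 + 3715.4 + 1318.3) = 1/5034.6 = 0.0001986
[CO3²⁻] = α₂ × DIC = 0.0001986 × 3.66 = 0.000727 mmol/L = 0.727 μmol/L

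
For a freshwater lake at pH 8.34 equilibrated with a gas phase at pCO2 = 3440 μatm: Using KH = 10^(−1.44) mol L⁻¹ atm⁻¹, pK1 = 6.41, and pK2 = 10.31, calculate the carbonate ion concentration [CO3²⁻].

[CO3²⁻] = 0.114 mmol/L

[CO2*] = KH · pCO2 = 10^(−1.44) × 3440×10^-6 = 1.249×10^-4 mol/L
α₀ = 1/(1 + K1/[H⁺] + K1K2/[H⁺]²) = 1/(1 + 10^+1.93 + 10^-0.04) = 0.01149
DIC = [CO2*]/α₀ = 1.249×10^-4 / 0.01149 = 10.87 mmol/L
[CO3²⁻] = α₂·DIC; α₂ = 0.01048, so [CO3²⁻] = 0.01048 × 10.87 = 0.114 mmol/L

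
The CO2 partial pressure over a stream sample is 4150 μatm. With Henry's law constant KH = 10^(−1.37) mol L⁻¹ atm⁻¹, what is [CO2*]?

KH = 10^(−1.37) = 4.266×10^-2 mol L⁻¹ atm⁻¹
[CO2*] = KH · pCO2 = 4.266×10^-2 × 4150×10^-6 atm = 1.77×10^-4 mol/L

[CO2*] = 177 μmol/L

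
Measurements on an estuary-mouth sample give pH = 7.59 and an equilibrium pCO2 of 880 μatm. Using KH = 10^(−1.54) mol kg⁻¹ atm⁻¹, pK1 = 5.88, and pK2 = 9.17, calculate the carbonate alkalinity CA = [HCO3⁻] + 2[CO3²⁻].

[CO2*] = KH · pCO2 = 10^(−1.54) × 880×10^-6 = 2.538×10^-5 mol/kg
α₀ = 1/(1 + K1/[H⁺] + K1K2/[H⁺]²) = 1/(1 + 10^+1.71 + 10^+0.13) = 0.01864
DIC = [CO2*]/α₀ = 2.538×10^-5 / 0.01864 = 1.361 mmol/kg
CA = (α₁ + 2α₂)·DIC = (0.9562 + 2×0.02515) × 1.361 = 1.37 mmol/kg

CA = 1.37 mmol/kg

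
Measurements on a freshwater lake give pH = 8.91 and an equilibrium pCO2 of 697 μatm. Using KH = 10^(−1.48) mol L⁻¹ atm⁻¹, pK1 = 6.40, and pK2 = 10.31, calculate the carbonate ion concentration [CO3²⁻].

[CO2*] = KH · pCO2 = 10^(−1.48) × 697×10^-6 = 2.308×10^-5 mol/L
α₀ = 1/(1 + K1/[H⁺] + K1K2/[H⁺]²) = 1/(1 + 10^+2.51 + 10^+1.11) = 0.002963
DIC = [CO2*]/α₀ = 2.308×10^-5 / 0.002963 = 7.789 mmol/L
[CO3²⁻] = α₂·DIC; α₂ = 0.03817, so [CO3²⁻] = 0.03817 × 7.789 = 0.297 mmol/L

[CO3²⁻] = 0.297 mmol/L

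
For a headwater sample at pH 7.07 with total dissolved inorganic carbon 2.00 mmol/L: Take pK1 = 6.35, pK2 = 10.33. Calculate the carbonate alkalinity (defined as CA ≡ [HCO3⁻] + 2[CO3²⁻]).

CA = [HCO3⁻] + 2[CO3²⁻] = (α₁ + 2α₂)·DIC
At pH 7.07: [H⁺]/K1 = 10^-0.72 = 0.19055, K2/[H⁺] = 10^-3.26 = 0.00054954
α₁ = 1/(1 + 0.19055 + 0.00054954) = 1/1.1911 = 0.8396; α₂ = α₁·K2/[H⁺] = 0.0004614
α₁ + 2α₂ = 0.8405
CA = 0.8405 × 2.00 = 1.68 mmol/L

CA = 1.68 mmol/L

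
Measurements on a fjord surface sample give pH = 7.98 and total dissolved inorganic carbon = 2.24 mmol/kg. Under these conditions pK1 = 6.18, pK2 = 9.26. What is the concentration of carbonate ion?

α₂ = 1 / (1 + [H⁺]/K2 + [H⁺]²/(K1K2)) = 1 / (1 + 10^+1.28 + 10^-0.52)
   = 1 / (1 + 19.055 + 0.30200) = 1/20.357 = 0.04912
[CO3²⁻] = α₂ × DIC = 0.04912 × 2.24 = 0.110 mmol/kg

[CO3²⁻] = 0.110 mmol/kg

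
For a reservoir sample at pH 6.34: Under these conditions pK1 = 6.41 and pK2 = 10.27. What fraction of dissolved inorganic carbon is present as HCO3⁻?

α₁ = 0.460

α₁ = 1 / (1 + [H⁺]/K1 + K2/[H⁺]) = 1 / (1 + 10^+0.07 + 10^-3.93)
   = 1 / (1 + 1.1749 + 0.00011749) = 1/2.1750 = 0.4598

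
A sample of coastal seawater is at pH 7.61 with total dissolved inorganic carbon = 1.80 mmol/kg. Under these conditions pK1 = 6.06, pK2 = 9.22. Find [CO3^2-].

[CO3²⁻] = 0.0420 mmol/kg

α₂ = 1 / (1 + [H⁺]/K2 + [H⁺]²/(K1K2)) = 1 / (1 + 10^+1.61 + 10^+0.06)
   = 1 / (1 + 40.738 + 1.1482) = 1/42.886 = 0.02332
[CO3²⁻] = α₂ × DIC = 0.02332 × 1.80 = 0.0420 mmol/kg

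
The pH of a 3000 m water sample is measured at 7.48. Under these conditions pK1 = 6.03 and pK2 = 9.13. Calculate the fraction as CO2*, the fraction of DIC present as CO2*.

α₀ = 1 / (1 + K1/[H⁺] + K1K2/[H⁺]²) = 1 / (1 + 10^+1.45 + 10^-0.20)
   = 1 / (1 + 28.184 + 0.63096) = 1/29.815 = 0.03354

α₀ = 0.0335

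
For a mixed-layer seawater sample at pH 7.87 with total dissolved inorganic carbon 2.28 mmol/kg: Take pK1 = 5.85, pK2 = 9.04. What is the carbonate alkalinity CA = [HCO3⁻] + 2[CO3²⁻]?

CA = [HCO3⁻] + 2[CO3²⁻] = (α₁ + 2α₂)·DIC
At pH 7.87: [H⁺]/K1 = 10^-2.02 = 0.0095499, K2/[H⁺] = 10^-1.17 = 0.067608
α₁ = 1/(1 + 0.0095499 + 0.067608) = 1/1.0772 = 0.9284; α₂ = α₁·K2/[H⁺] = 0.06277
α₁ + 2α₂ = 1.0539
CA = 1.0539 × 2.28 = 2.40 mmol/kg

CA = 2.40 mmol/kg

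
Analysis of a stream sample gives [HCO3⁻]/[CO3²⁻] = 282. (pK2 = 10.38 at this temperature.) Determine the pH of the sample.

From K2 = [H⁺][CO3²⁻]/[HCO3⁻]:  pH = pK2 − log₁₀([HCO3⁻]/[CO3²⁻])
log₁₀(282) = +2.450
pH = 10.38 − (+2.450) = 7.93

pH = 7.93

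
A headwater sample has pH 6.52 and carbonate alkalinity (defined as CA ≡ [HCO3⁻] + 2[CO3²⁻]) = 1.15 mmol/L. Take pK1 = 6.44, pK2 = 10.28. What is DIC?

CA = [HCO3⁻] + 2[CO3²⁻] = (α₁ + 2α₂)·DIC
At pH 6.52: [H⁺]/K1 = 10^-0.08 = 0.83176, K2/[H⁺] = 10^-3.76 = 0.00017378
α₁ = 1/(1 + 0.83176 + 0.00017378) = 1/1.8319 = 0.5459; α₂ = α₁·K2/[H⁺] = 9.486×10^-5
α₁ + 2α₂ = 0.5461
DIC = CA / (α₁ + 2α₂) = 1.15 / 0.5461 = 2.11 mmol/L

DIC = 2.11 mmol/L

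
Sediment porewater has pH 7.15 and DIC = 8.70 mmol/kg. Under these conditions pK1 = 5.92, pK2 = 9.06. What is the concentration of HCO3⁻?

α₁ = 1 / (1 + [H⁺]/K1 + K2/[H⁺]) = 1 / (1 + 10^-1.23 + 10^-1.91)
   = 1 / (1 + 0.058884 + 0.012303) = 1/1.0712 = 0.9335
[HCO3⁻] = α₁ × DIC = 0.9335 × 8.70 = 8.12 mmol/kg

[HCO3⁻] = 8.12 mmol/kg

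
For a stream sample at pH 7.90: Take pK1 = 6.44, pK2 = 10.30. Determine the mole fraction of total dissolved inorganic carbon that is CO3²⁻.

α₂ = 1 / (1 + [H⁺]/K2 + [H⁺]²/(K1K2)) = 1 / (1 + 10^+2.40 + 10^+0.94)
   = 1 / (1 + 251.19 + 8.7096) = 1/260.90 = 0.003833

α₂ = 0.00383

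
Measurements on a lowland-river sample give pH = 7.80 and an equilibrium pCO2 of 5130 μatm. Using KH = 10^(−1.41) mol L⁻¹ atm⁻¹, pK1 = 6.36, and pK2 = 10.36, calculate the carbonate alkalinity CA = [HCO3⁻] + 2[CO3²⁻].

[CO2*] = KH · pCO2 = 10^(−1.41) × 5130×10^-6 = 1.996×10^-4 mol/L
α₀ = 1/(1 + K1/[H⁺] + K1K2/[H⁺]²) = 1/(1 + 10^+1.44 + 10^-1.12) = 0.03494
DIC = [CO2*]/α₀ = 1.996×10^-4 / 0.03494 = 5.712 mmol/L
CA = (α₁ + 2α₂)·DIC = (0.9624 + 2×0.002651) × 5.712 = 5.53 mmol/L

CA = 5.53 mmol/L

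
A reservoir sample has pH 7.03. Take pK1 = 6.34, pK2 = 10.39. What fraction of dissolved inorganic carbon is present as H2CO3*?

α₀ = 0.169

α₀ = 1 / (1 + K1/[H⁺] + K1K2/[H⁺]²) = 1 / (1 + 10^+0.69 + 10^-2.67)
   = 1 / (1 + 4.8978 + 0.0021380) = 1/5.8999 = 0.1695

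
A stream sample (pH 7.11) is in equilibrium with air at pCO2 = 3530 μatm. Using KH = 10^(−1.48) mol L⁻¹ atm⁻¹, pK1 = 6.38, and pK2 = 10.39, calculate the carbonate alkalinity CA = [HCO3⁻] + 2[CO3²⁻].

CA = 0.628 mmol/L

[CO2*] = KH · pCO2 = 10^(−1.48) × 3530×10^-6 = 1.169×10^-4 mol/L
α₀ = 1/(1 + K1/[H⁺] + K1K2/[H⁺]²) = 1/(1 + 10^+0.73 + 10^-2.55) = 0.1569
DIC = [CO2*]/α₀ = 1.169×10^-4 / 0.1569 = 0.7450 mmol/L
CA = (α₁ + 2α₂)·DIC = (0.8426 + 2×0.0004422) × 0.7450 = 0.628 mmol/L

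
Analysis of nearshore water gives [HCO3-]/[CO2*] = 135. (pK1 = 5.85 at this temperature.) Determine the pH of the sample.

pH = 7.98

From K1 = [H⁺][HCO3-]/[CO2*]:  pH = pK1 + log₁₀([HCO3-]/[CO2*])
log₁₀(135) = +2.130
pH = 5.85 + (+2.130) = 7.98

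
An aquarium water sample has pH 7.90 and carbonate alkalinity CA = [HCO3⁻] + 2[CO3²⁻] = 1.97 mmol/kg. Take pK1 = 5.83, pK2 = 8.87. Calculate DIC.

CA = [HCO3⁻] + 2[CO3²⁻] = (α₁ + 2α₂)·DIC
At pH 7.90: [H⁺]/K1 = 10^-2.07 = 0.0085114, K2/[H⁺] = 10^-0.97 = 0.10715
α₁ = 1/(1 + 0.0085114 + 0.10715) = 1/1.1157 = 0.8963; α₂ = α₁·K2/[H⁺] = 0.09604
α₁ + 2α₂ = 1.0884
DIC = CA / (α₁ + 2α₂) = 1.97 / 1.0884 = 1.81 mmol/kg

DIC = 1.81 mmol/kg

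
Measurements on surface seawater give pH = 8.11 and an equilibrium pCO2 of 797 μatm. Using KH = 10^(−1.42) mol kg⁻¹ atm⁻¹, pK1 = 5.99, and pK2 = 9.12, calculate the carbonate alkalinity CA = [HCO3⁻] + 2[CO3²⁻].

CA = 4.78 mmol/kg

[CO2*] = KH · pCO2 = 10^(−1.42) × 797×10^-6 = 3.030×10^-5 mol/kg
α₀ = 1/(1 + K1/[H⁺] + K1K2/[H⁺]²) = 1/(1 + 10^+2.12 + 10^+1.11) = 0.006863
DIC = [CO2*]/α₀ = 3.030×10^-5 / 0.006863 = 4.415 mmol/kg
CA = (α₁ + 2α₂)·DIC = (0.9047 + 2×0.08841) × 4.415 = 4.78 mmol/kg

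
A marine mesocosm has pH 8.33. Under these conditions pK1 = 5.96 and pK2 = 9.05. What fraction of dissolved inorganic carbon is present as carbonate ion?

α₂ = 1 / (1 + [H⁺]/K2 + [H⁺]²/(K1K2)) = 1 / (1 + 10^+0.72 + 10^-1.65)
   = 1 / (1 + 5.2481 + 0.022387) = 1/6.2705 = 0.1595

α₂ = 0.159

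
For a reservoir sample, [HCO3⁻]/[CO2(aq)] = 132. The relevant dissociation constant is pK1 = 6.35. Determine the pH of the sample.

pH = 8.47

From K1 = [H⁺][HCO3⁻]/[CO2(aq)]:  pH = pK1 + log₁₀([HCO3⁻]/[CO2(aq)])
log₁₀(132) = +2.121
pH = 6.35 + (+2.121) = 8.47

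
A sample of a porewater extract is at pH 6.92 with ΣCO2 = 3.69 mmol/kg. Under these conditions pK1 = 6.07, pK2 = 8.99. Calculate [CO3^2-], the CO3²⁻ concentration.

α₂ = 1 / (1 + [H⁺]/K2 + [H⁺]²/(K1K2)) = 1 / (1 + 10^+2.07 + 10^+1.22)
   = 1 / (1 + 117.49 + 16.596) = 1/135.09 = 0.007403
[CO3²⁻] = α₂ × DIC = 0.007403 × 3.69 = 0.0273 mmol/kg

[CO3²⁻] = 0.0273 mmol/kg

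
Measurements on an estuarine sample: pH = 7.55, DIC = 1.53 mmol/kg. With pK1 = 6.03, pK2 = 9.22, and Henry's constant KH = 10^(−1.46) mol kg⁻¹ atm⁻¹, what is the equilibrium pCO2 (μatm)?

pCO2 = 1270 μatm

α₀ = 1 / (1 + K1/[H⁺] + K1K2/[H⁺]²) = 1 / (1 + 10^+1.52 + 10^-0.15)
   = 1 / (1 + 33.113 + 0.70795) = 1/34.821 = 0.02872
[CO2*] = α₀ × DIC = 0.02872 × 1.53 = 0.04394 mmol/kg
pCO2 = [CO2*]/KH = 4.394×10^-5 / 3.467×10^-2 = 1270 μatm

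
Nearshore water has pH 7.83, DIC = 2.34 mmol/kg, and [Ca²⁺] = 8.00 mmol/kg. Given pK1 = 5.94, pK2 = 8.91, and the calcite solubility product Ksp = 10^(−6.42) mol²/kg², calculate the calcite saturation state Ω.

α₂ = 1 / (1 + [H⁺]/K2 + [H⁺]²/(K1K2)) = 1 / (1 + 10^+1.08 + 10^-0.81)
   = 1 / (1 + 12.023 + 0.15488) = 1/13.178 = 0.07589
[CO3²⁻] = α₂ × DIC = 0.07589 × 2.34 = 0.1776 mmol/kg
Ksp = 10^(−6.42) = 3.802×10^-7
Ω = [Ca²⁺][CO3²⁻]/Ksp = (8.00×10^-3)(1.776×10^-4) / 3.802×10^-7 = 3.74

Ω = 3.74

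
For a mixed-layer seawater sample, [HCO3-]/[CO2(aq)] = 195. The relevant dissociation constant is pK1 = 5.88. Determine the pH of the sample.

pH = 8.17

From K1 = [H⁺][HCO3-]/[CO2(aq)]:  pH = pK1 + log₁₀([HCO3-]/[CO2(aq)])
log₁₀(195) = +2.290
pH = 5.88 + (+2.290) = 8.17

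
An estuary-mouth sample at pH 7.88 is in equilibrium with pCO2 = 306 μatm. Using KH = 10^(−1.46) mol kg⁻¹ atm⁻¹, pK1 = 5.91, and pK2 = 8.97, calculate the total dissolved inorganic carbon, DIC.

[CO2*] = KH · pCO2 = 10^(−1.46) × 306×10^-6 = 1.061×10^-5 mol/kg
α₀ = 1/(1 + K1/[H⁺] + K1K2/[H⁺]²) = 1/(1 + 10^+1.97 + 10^+0.88) = 0.009812
DIC = [CO2*]/α₀ = 1.061×10^-5 / 0.009812 = 1.08 mmol/kg

DIC = 1.08 mmol/kg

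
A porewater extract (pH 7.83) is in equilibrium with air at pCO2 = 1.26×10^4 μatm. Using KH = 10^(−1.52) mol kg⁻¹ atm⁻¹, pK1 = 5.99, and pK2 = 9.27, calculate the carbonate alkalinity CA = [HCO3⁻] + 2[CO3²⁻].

[CO2*] = KH · pCO2 = 10^(−1.52) × 1.26×10^4×10^-6 = 3.805×10^-4 mol/kg
α₀ = 1/(1 + K1/[H⁺] + K1K2/[H⁺]²) = 1/(1 + 10^+1.84 + 10^+0.40) = 0.01376
DIC = [CO2*]/α₀ = 3.805×10^-4 / 0.01376 = 27.66 mmol/kg
CA = (α₁ + 2α₂)·DIC = (0.9517 + 2×0.03455) × 27.66 = 28.2 mmol/kg

CA = 28.2 mmol/kg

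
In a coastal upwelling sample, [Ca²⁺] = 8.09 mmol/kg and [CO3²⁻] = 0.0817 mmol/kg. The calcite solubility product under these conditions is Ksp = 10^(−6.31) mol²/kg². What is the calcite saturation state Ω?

Ω = 1.35

Ksp = 10^(−6.31) = 4.898×10^-7
Ω = [Ca²⁺][CO3²⁻]/Ksp = (8.09×10^-3)(0.0817×10^-3) / 4.898×10^-7 = 1.35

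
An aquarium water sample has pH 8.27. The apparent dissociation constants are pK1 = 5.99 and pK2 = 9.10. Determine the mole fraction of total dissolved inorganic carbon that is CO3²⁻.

α₂ = 0.128

α₂ = 1 / (1 + [H⁺]/K2 + [H⁺]²/(K1K2)) = 1 / (1 + 10^+0.83 + 10^-1.45)
   = 1 / (1 + 6.7608 + 0.035481) = 1/7.7963 = 0.1283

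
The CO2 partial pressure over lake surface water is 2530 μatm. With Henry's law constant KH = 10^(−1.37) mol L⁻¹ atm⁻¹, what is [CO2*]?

KH = 10^(−1.37) = 4.266×10^-2 mol L⁻¹ atm⁻¹
[CO2*] = KH · pCO2 = 4.266×10^-2 × 2530×10^-6 atm = 1.08×10^-4 mol/L

[CO2*] = 108 μmol/L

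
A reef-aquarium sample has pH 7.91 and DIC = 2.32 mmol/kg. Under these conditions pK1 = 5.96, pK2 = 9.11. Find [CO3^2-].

[CO3²⁻] = 0.136 mmol/kg

α₂ = 1 / (1 + [H⁺]/K2 + [H⁺]²/(K1K2)) = 1 / (1 + 10^+1.20 + 10^-0.75)
   = 1 / (1 + 15.849 + 0.17783) = 1/17.027 = 0.05873
[CO3²⁻] = α₂ × DIC = 0.05873 × 2.32 = 0.136 mmol/kg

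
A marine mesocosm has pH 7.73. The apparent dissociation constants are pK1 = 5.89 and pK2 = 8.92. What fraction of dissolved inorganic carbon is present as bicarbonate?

α₁ = 0.927

α₁ = 1 / (1 + [H⁺]/K1 + K2/[H⁺]) = 1 / (1 + 10^-1.84 + 10^-1.19)
   = 1 / (1 + 0.014454 + 0.064565) = 1/1.0790 = 0.9268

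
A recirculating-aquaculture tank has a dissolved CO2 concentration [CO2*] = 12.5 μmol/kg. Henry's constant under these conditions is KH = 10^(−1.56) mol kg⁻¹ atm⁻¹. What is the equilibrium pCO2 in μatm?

pCO2 = 454 μatm

KH = 10^(−1.56) = 2.754×10^-2 mol kg⁻¹ atm⁻¹
pCO2 = [CO2*]/KH = 12.5×10^-6 / 2.754×10^-2 = 4.54×10^-4 atm = 454 μatm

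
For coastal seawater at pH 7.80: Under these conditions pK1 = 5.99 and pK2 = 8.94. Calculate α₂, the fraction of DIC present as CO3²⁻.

α₂ = 0.0666

α₂ = 1 / (1 + [H⁺]/K2 + [H⁺]²/(K1K2)) = 1 / (1 + 10^+1.14 + 10^-0.67)
   = 1 / (1 + 13.804 + 0.21380) = 1/15.018 = 0.06659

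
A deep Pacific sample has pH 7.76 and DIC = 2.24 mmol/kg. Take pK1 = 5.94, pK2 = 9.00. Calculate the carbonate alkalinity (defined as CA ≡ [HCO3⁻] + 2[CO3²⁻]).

CA = 2.33 mmol/kg

CA = [HCO3⁻] + 2[CO3²⁻] = (α₁ + 2α₂)·DIC
At pH 7.76: [H⁺]/K1 = 10^-1.82 = 0.015136, K2/[H⁺] = 10^-1.24 = 0.057544
α₁ = 1/(1 + 0.015136 + 0.057544) = 1/1.0727 = 0.9322; α₂ = α₁·K2/[H⁺] = 0.05365
α₁ + 2α₂ = 1.0395
CA = 1.0395 × 2.24 = 2.33 mmol/kg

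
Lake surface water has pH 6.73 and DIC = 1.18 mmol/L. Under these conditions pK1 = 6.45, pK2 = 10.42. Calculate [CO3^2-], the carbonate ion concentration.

[CO3²⁻] = 0.158 μmol/L

α₂ = 1 / (1 + [H⁺]/K2 + [H⁺]²/(K1K2)) = 1 / (1 + 10^+3.69 + 10^+3.41)
   = 1 / (1 + 4897.8 + 2570.4) = 1/7469.2 = 0.0001339
[CO3²⁻] = α₂ × DIC = 0.0001339 × 1.18 = 0.000158 mmol/L = 0.158 μmol/L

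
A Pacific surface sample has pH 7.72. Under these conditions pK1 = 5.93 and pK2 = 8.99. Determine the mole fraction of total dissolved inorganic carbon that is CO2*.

α₀ = 0.0152

α₀ = 1 / (1 + K1/[H⁺] + K1K2/[H⁺]²) = 1 / (1 + 10^+1.79 + 10^+0.52)
   = 1 / (1 + 61.660 + 3.3113) = 1/65.971 = 0.01516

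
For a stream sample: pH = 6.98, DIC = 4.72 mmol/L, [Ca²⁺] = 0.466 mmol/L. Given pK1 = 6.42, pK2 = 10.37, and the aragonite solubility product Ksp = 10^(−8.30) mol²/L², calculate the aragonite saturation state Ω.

α₂ = 1 / (1 + [H⁺]/K2 + [H⁺]²/(K1K2)) = 1 / (1 + 10^+3.39 + 10^+2.83)
   = 1 / (1 + 2454.7 + 676.08) = 1/3131.8 = 0.0003193
[CO3²⁻] = α₂ × DIC = 0.0003193 × 4.72 = 0.001507 mmol/L = 1.507 μmol/L
Ksp = 10^(−8.30) = 5.012×10^-9
Ω = [Ca²⁺][CO3²⁻]/Ksp = (0.466×10^-3)(1.507×10^-6) / 5.012×10^-9 = 0.140

Ω = 0.140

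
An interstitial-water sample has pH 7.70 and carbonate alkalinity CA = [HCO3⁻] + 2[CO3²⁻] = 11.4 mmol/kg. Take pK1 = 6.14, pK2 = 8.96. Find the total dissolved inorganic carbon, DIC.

DIC = 11.1 mmol/kg

CA = [HCO3⁻] + 2[CO3²⁻] = (α₁ + 2α₂)·DIC
At pH 7.70: [H⁺]/K1 = 10^-1.56 = 0.027542, K2/[H⁺] = 10^-1.26 = 0.054954
α₁ = 1/(1 + 0.027542 + 0.054954) = 1/1.0825 = 0.9238; α₂ = α₁·K2/[H⁺] = 0.05077
α₁ + 2α₂ = 1.0253
DIC = CA / (α₁ + 2α₂) = 11.4 / 1.0253 = 11.1 mmol/kg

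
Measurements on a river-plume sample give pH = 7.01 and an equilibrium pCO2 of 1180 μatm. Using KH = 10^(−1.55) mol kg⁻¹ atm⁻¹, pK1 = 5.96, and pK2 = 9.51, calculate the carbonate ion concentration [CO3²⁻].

[CO2*] = KH · pCO2 = 10^(−1.55) × 1180×10^-6 = 3.326×10^-5 mol/kg
α₀ = 1/(1 + K1/[H⁺] + K1K2/[H⁺]²) = 1/(1 + 10^+1.05 + 10^-1.45) = 0.08159
DIC = [CO2*]/α₀ = 3.326×10^-5 / 0.08159 = 0.4076 mmol/kg
[CO3²⁻] = α₂·DIC; α₂ = 0.002895, so [CO3²⁻] = 0.002895 × 0.4076 = 0.00118 mmol/kg = 1.18 μmol/kg

[CO3²⁻] = 1.18 μmol/kg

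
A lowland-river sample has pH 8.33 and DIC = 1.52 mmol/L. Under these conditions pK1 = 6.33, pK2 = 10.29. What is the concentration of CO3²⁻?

α₂ = 1 / (1 + [H⁺]/K2 + [H⁺]²/(K1K2)) = 1 / (1 + 10^+1.96 + 10^-0.04)
   = 1 / (1 + 91.201 + 0.91201) = 1/93.113 = 0.01074
[CO3²⁻] = α₂ × DIC = 0.01074 × 1.52 = 0.0163 mmol/L = 16.3 μmol/L

[CO3²⁻] = 16.3 μmol/L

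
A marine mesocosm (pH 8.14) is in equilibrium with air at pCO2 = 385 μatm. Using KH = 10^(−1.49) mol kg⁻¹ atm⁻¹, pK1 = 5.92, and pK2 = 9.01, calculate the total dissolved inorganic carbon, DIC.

[CO2*] = KH · pCO2 = 10^(−1.49) × 385×10^-6 = 1.246×10^-5 mol/kg
α₀ = 1/(1 + K1/[H⁺] + K1K2/[H⁺]²) = 1/(1 + 10^+2.22 + 10^+1.35) = 0.005281
DIC = [CO2*]/α₀ = 1.246×10^-5 / 0.005281 = 2.36 mmol/kg

DIC = 2.36 mmol/kg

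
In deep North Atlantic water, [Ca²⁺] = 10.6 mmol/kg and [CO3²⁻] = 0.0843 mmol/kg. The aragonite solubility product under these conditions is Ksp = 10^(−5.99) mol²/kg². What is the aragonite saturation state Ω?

Ω = 0.873

Ksp = 10^(−5.99) = 1.023×10^-6
Ω = [Ca²⁺][CO3²⁻]/Ksp = (10.6×10^-3)(0.0843×10^-3) / 1.023×10^-6 = 0.873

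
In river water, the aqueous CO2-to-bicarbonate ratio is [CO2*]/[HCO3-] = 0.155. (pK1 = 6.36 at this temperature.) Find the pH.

pH = 7.17

From K1 = [H⁺][HCO3-]/[CO2*]:  pH = pK1 − log₁₀([CO2*]/[HCO3-])
log₁₀(0.155) = -0.810
pH = 6.36 − (-0.810) = 7.17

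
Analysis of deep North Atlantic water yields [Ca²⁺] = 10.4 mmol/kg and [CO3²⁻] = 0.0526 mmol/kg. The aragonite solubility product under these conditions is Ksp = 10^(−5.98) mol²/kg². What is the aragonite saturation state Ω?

Ksp = 10^(−5.98) = 1.047×10^-6
Ω = [Ca²⁺][CO3²⁻]/Ksp = (10.4×10^-3)(0.0526×10^-3) / 1.047×10^-6 = 0.522

Ω = 0.522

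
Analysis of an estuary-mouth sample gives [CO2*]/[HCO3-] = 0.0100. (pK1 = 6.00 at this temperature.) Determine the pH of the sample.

From K1 = [H⁺][HCO3-]/[CO2*]:  pH = pK1 − log₁₀([CO2*]/[HCO3-])
log₁₀(0.0100) = -2.000
pH = 6.00 − (-2.000) = 8.00

pH = 8.00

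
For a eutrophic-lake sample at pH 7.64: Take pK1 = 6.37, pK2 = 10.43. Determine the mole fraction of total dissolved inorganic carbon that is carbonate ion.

α₂ = 0.00154

α₂ = 1 / (1 + [H⁺]/K2 + [H⁺]²/(K1K2)) = 1 / (1 + 10^+2.79 + 10^+1.52)
   = 1 / (1 + 616.60 + 33.113) = 1/650.71 = 0.001537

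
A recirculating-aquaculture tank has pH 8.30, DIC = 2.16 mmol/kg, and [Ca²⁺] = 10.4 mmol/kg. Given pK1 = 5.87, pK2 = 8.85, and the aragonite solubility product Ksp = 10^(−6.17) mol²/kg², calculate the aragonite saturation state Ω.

Ω = 7.28

α₂ = 1 / (1 + [H⁺]/K2 + [H⁺]²/(K1K2)) = 1 / (1 + 10^+0.55 + 10^-1.88)
   = 1 / (1 + 3.5481 + 0.013183) = 1/4.5613 = 0.2192
[CO3²⁻] = α₂ × DIC = 0.2192 × 2.16 = 0.4735 mmol/kg
Ksp = 10^(−6.17) = 6.761×10^-7
Ω = [Ca²⁺][CO3²⁻]/Ksp = (10.4×10^-3)(4.735×10^-4) / 6.761×10^-7 = 7.28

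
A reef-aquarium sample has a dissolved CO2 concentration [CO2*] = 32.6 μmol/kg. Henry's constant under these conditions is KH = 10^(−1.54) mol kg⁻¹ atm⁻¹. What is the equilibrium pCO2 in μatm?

KH = 10^(−1.54) = 2.884×10^-2 mol kg⁻¹ atm⁻¹
pCO2 = [CO2*]/KH = 32.6×10^-6 / 2.884×10^-2 = 1.13×10^-3 atm = 1130 μatm

pCO2 = 1130 μatm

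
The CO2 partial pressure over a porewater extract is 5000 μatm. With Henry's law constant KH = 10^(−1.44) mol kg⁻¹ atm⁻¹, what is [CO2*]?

[CO2*] = 182 μmol/kg

KH = 10^(−1.44) = 3.631×10^-2 mol kg⁻¹ atm⁻¹
[CO2*] = KH · pCO2 = 3.631×10^-2 × 5000×10^-6 atm = 1.82×10^-4 mol/kg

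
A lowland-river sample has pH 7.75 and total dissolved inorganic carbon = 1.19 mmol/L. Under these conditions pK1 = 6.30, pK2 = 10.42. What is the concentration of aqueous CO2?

α₀ = 1 / (1 + K1/[H⁺] + K1K2/[H⁺]²) = 1 / (1 + 10^+1.45 + 10^-1.22)
   = 1 / (1 + 28.184 + 0.060256) = 1/29.244 = 0.03419
[CO2*] = α₀ × DIC = 0.03419 × 1.19 = 0.0407 mmol/L

[CO2*] = 0.0407 mmol/L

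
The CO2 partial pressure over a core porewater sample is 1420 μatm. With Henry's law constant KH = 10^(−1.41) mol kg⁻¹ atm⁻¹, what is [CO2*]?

KH = 10^(−1.41) = 3.890×10^-2 mol kg⁻¹ atm⁻¹
[CO2*] = KH · pCO2 = 3.890×10^-2 × 1420×10^-6 atm = 5.52×10^-5 mol/kg

[CO2*] = 55.2 μmol/kg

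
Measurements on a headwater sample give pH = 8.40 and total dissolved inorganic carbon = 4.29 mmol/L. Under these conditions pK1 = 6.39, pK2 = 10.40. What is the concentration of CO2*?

[CO2*] = 0.0411 mmol/L

α₀ = 1 / (1 + K1/[H⁺] + K1K2/[H⁺]²) = 1 / (1 + 10^+2.01 + 10^+0.01)
   = 1 / (1 + 102.33 + 1.0233) = 1/104.35 = 0.009583
[CO2*] = α₀ × DIC = 0.009583 × 4.29 = 0.0411 mmol/L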